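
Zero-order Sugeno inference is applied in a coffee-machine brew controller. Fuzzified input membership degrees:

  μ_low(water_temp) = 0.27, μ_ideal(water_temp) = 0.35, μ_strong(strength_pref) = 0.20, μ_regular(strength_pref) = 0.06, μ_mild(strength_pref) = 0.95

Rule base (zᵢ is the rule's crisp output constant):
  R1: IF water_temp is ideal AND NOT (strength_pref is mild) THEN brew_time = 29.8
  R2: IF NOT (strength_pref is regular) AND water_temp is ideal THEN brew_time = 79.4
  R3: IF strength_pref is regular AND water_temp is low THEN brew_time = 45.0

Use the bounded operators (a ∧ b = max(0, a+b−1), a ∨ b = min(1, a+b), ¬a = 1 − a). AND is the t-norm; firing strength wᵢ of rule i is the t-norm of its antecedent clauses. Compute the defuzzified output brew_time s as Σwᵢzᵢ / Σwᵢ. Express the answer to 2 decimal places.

79.40

R1 (z=29.8): ideal=0.35, ¬mild=1−0.95=0.05; AND[max(0, a+b−1)] → w = 0.00
R2 (z=79.4): ¬regular=1−0.06=0.94, ideal=0.35; AND[max(0, a+b−1)] → w = 0.29
R3 (z=45.0): regular=0.06, low=0.27; AND[max(0, a+b−1)] → w = 0.00
Weighted average = (0.00·29.8 + 0.29·79.4 + 0.00·45.0) / (0.00 + 0.29 + 0.00)
  = 23.0260 / 0.2900 = 79.40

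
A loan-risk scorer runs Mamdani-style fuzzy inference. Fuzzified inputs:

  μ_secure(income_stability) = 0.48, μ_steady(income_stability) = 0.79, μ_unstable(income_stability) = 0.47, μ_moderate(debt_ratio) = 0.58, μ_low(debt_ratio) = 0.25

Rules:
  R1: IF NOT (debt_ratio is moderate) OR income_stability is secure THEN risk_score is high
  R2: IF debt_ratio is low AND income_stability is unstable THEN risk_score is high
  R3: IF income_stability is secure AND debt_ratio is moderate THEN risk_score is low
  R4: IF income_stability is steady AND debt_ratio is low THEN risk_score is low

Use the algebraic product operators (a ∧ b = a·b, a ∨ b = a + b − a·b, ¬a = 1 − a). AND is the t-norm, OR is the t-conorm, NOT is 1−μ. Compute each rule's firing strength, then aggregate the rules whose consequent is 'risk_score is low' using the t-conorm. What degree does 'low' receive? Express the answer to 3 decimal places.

R1: ¬moderate=1−0.58=0.42, secure=0.48; OR[a + b − a·b] → w = 0.6984
R2: low=0.25, unstable=0.47; AND[a·b] → w = 0.1175
R3: secure=0.48, moderate=0.58; AND[a·b] → w = 0.2784
R4: steady=0.79, low=0.25; AND[a·b] → w = 0.1975
Rules with consequent 'low': {R3, R4} → strengths 0.2784, 0.1975
Aggregate via t-conorm [a + b − a·b]: 0.4209

0.421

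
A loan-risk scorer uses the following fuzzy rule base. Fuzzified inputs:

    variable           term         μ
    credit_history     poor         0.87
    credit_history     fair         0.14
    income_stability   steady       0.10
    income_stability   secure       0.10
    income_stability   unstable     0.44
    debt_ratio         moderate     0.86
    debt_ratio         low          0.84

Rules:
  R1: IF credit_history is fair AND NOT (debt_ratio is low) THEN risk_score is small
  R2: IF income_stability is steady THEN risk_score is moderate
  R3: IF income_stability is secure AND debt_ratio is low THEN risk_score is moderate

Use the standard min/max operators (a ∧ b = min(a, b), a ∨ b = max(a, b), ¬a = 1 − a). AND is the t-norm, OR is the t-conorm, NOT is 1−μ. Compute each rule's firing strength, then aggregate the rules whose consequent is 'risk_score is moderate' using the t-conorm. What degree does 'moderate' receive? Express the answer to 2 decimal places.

R1: fair=0.14, ¬low=1−0.84=0.16; AND[min(a, b)] → w = 0.14
R2: steady=0.10 → w = 0.10
R3: secure=0.10, low=0.84; AND[min(a, b)] → w = 0.10
Rules with consequent 'moderate': {R2, R3} → strengths 0.10, 0.10
Aggregate via t-conorm [max(a, b)]: 0.10

0.10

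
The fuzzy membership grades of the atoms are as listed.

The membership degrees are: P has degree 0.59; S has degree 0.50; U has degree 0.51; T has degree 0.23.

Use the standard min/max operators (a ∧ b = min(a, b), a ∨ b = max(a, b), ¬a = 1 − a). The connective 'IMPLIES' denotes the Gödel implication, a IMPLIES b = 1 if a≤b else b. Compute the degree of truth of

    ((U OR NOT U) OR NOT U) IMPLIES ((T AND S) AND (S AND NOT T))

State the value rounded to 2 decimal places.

NOT U = 1 − 0.51 = 0.49
U OR NOT U = max(a, b) on (0.51, 0.49) = 0.51
NOT U = 1 − 0.51 = 0.49
(U OR NOT U) OR NOT U = max(a, b) on (0.51, 0.49) = 0.51
T AND S = min(a, b) on (0.23, 0.50) = 0.23
NOT T = 1 − 0.23 = 0.77
S AND NOT T = min(a, b) on (0.50, 0.77) = 0.50
(T AND S) AND (S AND NOT T) = min(a, b) on (0.23, 0.50) = 0.23
((U OR NOT U) OR NOT U) IMPLIES ((T AND S) AND (S AND NOT T))  [Gödel: 1 if a≤b else b] with a=0.51, b=0.23 → 0.23

0.23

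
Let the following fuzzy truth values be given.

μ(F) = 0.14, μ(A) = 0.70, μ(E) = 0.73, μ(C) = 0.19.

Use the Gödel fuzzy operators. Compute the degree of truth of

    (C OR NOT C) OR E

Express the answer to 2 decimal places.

0.81

NOT C = 1 − 0.19 = 0.81
C OR NOT C = max(a, b) on (0.19, 0.81) = 0.81
(C OR NOT C) OR E = max(a, b) on (0.81, 0.73) = 0.81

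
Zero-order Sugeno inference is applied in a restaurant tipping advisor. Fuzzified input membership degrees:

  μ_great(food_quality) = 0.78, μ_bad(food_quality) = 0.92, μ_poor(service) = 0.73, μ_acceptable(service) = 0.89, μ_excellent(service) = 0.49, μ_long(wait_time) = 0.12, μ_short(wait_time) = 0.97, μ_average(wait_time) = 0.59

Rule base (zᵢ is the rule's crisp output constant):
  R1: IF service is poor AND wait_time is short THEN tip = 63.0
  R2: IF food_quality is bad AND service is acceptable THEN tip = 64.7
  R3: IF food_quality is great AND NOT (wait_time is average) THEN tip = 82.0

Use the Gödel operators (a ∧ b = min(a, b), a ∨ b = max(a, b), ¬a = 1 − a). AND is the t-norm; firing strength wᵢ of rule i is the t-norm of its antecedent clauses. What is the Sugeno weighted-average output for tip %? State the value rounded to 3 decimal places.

R1 (z=63.0): poor=0.73, short=0.97; AND[min(a, b)] → w = 0.73
R2 (z=64.7): bad=0.92, acceptable=0.89; AND[min(a, b)] → w = 0.89
R3 (z=82.0): great=0.78, ¬average=1−0.59=0.41; AND[min(a, b)] → w = 0.41
Weighted average = (0.73·63.0 + 0.89·64.7 + 0.41·82.0) / (0.73 + 0.89 + 0.41)
  = 137.1930 / 2.0300 = 67.583

67.583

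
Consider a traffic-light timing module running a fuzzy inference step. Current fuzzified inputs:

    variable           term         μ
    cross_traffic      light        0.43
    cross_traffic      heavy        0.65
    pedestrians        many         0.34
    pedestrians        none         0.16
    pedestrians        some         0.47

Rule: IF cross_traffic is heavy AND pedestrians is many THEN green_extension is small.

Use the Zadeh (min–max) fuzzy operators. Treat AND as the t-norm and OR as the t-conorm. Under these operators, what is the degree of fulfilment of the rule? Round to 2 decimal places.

firing strength: heavy=0.65, many=0.34; AND[min(a, b)] → w = 0.34

0.34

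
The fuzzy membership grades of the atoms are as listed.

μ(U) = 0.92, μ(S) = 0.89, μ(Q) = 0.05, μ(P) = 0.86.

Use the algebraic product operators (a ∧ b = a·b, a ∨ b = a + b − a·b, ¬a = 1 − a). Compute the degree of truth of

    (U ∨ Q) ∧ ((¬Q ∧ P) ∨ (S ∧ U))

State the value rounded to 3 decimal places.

0.893

U ∨ Q = a + b − a·b on (0.9200, 0.0500) = 0.9240
¬Q = 1 − 0.0500 = 0.9500
¬Q ∧ P = a·b on (0.9500, 0.8600) = 0.8170
S ∧ U = a·b on (0.8900, 0.9200) = 0.8188
(¬Q ∧ P) ∨ (S ∧ U) = a + b − a·b on (0.8170, 0.8188) = 0.9668
(U ∨ Q) ∧ ((¬Q ∧ P) ∨ (S ∧ U)) = a·b on (0.9240, 0.9668) = 0.8934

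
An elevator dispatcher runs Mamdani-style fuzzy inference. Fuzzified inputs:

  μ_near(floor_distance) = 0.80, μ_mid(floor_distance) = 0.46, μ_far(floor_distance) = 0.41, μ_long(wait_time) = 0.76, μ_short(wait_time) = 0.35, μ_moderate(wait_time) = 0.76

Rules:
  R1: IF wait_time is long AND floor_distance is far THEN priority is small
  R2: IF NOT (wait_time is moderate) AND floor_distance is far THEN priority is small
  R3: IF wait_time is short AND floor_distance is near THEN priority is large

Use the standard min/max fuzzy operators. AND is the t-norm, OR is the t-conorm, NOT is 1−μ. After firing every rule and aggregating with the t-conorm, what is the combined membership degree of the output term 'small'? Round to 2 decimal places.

0.41

R1: long=0.76, far=0.41; AND[min(a, b)] → w = 0.41
R2: ¬moderate=1−0.76=0.24, far=0.41; AND[min(a, b)] → w = 0.24
R3: short=0.35, near=0.80; AND[min(a, b)] → w = 0.35
Rules with consequent 'small': {R1, R2} → strengths 0.41, 0.24
Aggregate via t-conorm [max(a, b)]: 0.41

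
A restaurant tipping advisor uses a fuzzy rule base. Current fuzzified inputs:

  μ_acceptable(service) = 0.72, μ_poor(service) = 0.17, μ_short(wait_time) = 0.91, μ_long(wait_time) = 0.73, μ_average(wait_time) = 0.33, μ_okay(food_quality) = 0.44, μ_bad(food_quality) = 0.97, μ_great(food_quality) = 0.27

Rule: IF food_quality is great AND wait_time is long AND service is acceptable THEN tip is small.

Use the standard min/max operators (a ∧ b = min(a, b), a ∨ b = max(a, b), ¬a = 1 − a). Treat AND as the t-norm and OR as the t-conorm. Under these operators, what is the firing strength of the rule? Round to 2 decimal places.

firing strength: great=0.27, long=0.73, acceptable=0.72; AND[min(a, b)] → w = 0.27

0.27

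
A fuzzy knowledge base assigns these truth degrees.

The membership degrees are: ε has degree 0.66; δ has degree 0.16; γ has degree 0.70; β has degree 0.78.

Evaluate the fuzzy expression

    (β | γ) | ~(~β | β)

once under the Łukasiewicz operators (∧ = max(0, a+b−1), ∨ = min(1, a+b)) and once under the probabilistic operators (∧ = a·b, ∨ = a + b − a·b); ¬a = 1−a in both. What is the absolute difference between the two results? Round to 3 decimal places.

0.055

Under Łukasiewicz:
  β | γ = min(1, a+b) on (0.78, 0.70) = 1.00
  ~β = 1 − 0.78 = 0.22
  ~β | β = min(1, a+b) on (0.22, 0.78) = 1.00
  ~(~β | β) = 1 − 1.00 = 0.00
  (β | γ) | ~(~β | β) = min(1, a+b) on (1.00, 0.00) = 1.00
  → value = 1.0000
Under probabilistic:
  β | γ = a + b − a·b on (0.7800, 0.7000) = 0.9340
  ~β = 1 − 0.7800 = 0.2200
  ~β | β = a + b − a·b on (0.2200, 0.7800) = 0.8284
  ~(~β | β) = 1 − 0.8284 = 0.1716
  (β | γ) | ~(~β | β) = a + b − a·b on (0.9340, 0.1716) = 0.9453
  → value = 0.9453
|1.0000 − 0.9453| = 0.055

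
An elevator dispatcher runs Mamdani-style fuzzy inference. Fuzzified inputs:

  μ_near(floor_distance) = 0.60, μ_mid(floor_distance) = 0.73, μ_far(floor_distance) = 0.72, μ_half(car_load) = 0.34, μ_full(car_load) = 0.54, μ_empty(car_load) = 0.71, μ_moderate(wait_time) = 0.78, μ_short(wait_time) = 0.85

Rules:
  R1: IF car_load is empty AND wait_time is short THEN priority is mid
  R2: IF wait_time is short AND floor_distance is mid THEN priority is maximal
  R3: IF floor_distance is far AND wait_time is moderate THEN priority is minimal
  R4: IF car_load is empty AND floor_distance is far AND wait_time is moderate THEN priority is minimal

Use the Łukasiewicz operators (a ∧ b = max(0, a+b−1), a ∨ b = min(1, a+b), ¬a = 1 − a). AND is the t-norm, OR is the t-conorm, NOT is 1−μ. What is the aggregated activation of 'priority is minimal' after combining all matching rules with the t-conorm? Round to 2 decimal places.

0.71

R1: empty=0.71, short=0.85; AND[max(0, a+b−1)] → w = 0.56
R2: short=0.85, mid=0.73; AND[max(0, a+b−1)] → w = 0.58
R3: far=0.72, moderate=0.78; AND[max(0, a+b−1)] → w = 0.50
R4: empty=0.71, far=0.72, moderate=0.78; AND[max(0, a+b−1)] → w = 0.21
Rules with consequent 'minimal': {R3, R4} → strengths 0.50, 0.21
Aggregate via t-conorm [min(1, a+b)]: 0.71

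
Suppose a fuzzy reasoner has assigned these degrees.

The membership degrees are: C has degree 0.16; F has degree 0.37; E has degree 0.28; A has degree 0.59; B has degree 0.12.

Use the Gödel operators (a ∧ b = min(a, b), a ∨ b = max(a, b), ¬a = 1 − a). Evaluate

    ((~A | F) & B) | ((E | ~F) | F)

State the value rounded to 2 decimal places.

~A = 1 − 0.59 = 0.41
~A | F = max(a, b) on (0.41, 0.37) = 0.41
(~A | F) & B = min(a, b) on (0.41, 0.12) = 0.12
~F = 1 − 0.37 = 0.63
E | ~F = max(a, b) on (0.28, 0.63) = 0.63
(E | ~F) | F = max(a, b) on (0.63, 0.37) = 0.63
((~A | F) & B) | ((E | ~F) | F) = max(a, b) on (0.12, 0.63) = 0.63

0.63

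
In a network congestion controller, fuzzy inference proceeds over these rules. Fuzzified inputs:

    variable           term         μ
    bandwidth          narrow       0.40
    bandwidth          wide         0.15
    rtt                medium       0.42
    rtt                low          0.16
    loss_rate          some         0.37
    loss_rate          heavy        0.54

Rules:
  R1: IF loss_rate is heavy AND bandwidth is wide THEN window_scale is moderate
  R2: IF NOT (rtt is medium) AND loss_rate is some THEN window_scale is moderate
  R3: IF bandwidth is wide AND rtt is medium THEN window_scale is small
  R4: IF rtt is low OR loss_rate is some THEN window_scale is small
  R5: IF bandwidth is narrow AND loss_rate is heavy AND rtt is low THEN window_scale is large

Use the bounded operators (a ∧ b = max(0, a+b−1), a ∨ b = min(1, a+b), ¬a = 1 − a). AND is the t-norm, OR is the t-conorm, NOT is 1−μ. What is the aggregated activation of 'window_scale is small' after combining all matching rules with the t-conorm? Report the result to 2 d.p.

0.53

R1: heavy=0.54, wide=0.15; AND[max(0, a+b−1)] → w = 0.00
R2: ¬medium=1−0.42=0.58, some=0.37; AND[max(0, a+b−1)] → w = 0.00
R3: wide=0.15, medium=0.42; AND[max(0, a+b−1)] → w = 0.00
R4: low=0.16, some=0.37; OR[min(1, a+b)] → w = 0.53
R5: narrow=0.40, heavy=0.54, low=0.16; AND[max(0, a+b−1)] → w = 0.00
Rules with consequent 'small': {R3, R4} → strengths 0.00, 0.53
Aggregate via t-conorm [min(1, a+b)]: 0.53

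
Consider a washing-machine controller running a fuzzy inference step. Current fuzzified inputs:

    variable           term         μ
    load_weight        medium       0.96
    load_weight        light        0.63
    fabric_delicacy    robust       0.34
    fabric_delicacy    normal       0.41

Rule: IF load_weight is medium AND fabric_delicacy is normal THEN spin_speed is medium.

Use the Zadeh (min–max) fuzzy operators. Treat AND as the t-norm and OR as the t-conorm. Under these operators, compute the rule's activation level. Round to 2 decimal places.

firing strength: medium=0.96, normal=0.41; AND[min(a, b)] → w = 0.41

0.41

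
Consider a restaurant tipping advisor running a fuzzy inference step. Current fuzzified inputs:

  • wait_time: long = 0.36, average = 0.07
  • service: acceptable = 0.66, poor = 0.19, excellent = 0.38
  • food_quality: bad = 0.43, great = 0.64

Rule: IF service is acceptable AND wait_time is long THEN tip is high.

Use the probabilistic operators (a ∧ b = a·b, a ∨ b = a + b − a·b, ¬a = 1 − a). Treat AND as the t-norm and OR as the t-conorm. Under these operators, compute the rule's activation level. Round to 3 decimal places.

0.238

firing strength: acceptable=0.66, long=0.36; AND[a·b] → w = 0.2376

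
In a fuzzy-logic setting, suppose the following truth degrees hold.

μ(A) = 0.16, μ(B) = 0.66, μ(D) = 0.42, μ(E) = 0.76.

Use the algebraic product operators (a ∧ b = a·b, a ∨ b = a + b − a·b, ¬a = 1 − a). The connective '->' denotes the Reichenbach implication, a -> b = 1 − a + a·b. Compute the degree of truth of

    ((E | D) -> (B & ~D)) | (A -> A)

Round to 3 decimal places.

E | D = a + b − a·b on (0.7600, 0.4200) = 0.8608
~D = 1 − 0.4200 = 0.5800
B & ~D = a·b on (0.6600, 0.5800) = 0.3828
(E | D) -> (B & ~D)  [Reichenbach: 1 − a + a·b] with a=0.8608, b=0.3828 → 0.4687
A -> A  [Reichenbach: 1 − a + a·b] with a=0.1600, b=0.1600 → 0.8656
((E | D) -> (B & ~D)) | (A -> A) = a + b − a·b on (0.4687, 0.8656) = 0.9286

0.929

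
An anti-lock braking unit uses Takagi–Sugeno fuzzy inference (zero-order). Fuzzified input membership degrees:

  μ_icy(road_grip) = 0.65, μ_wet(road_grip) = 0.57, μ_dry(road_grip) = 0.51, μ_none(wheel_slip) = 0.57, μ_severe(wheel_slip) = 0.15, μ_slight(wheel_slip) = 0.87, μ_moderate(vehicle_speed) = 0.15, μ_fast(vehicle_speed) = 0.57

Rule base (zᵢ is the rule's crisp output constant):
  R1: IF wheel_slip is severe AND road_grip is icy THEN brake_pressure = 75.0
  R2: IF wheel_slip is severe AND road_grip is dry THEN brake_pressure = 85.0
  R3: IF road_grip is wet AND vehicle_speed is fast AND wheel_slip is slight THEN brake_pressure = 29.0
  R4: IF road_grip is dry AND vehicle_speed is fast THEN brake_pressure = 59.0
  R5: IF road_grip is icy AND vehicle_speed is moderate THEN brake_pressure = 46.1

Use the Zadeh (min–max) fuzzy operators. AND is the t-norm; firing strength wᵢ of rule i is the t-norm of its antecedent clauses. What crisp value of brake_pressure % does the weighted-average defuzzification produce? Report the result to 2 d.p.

50.68

R1 (z=75.0): severe=0.15, icy=0.65; AND[min(a, b)] → w = 0.15
R2 (z=85.0): severe=0.15, dry=0.51; AND[min(a, b)] → w = 0.15
R3 (z=29.0): wet=0.57, fast=0.57, slight=0.87; AND[min(a, b)] → w = 0.57
R4 (z=59.0): dry=0.51, fast=0.57; AND[min(a, b)] → w = 0.51
R5 (z=46.1): icy=0.65, moderate=0.15; AND[min(a, b)] → w = 0.15
Weighted average = (0.15·75.0 + 0.15·85.0 + 0.57·29.0 + 0.51·59.0 + 0.15·46.1) / (0.15 + 0.15 + 0.57 + 0.51 + 0.15)
  = 77.5350 / 1.5300 = 50.68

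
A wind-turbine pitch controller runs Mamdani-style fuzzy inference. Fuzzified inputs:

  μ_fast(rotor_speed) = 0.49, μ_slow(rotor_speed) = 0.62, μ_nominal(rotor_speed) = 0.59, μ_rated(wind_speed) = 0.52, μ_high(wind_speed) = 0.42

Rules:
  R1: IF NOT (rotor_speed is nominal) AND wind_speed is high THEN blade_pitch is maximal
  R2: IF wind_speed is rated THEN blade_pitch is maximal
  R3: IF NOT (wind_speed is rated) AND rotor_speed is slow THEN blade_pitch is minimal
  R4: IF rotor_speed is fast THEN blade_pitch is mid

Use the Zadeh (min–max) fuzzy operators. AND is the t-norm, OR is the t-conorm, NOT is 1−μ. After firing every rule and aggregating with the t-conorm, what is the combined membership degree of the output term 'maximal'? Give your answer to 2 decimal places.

0.52

R1: ¬nominal=1−0.59=0.41, high=0.42; AND[min(a, b)] → w = 0.41
R2: rated=0.52 → w = 0.52
R3: ¬rated=1−0.52=0.48, slow=0.62; AND[min(a, b)] → w = 0.48
R4: fast=0.49 → w = 0.49
Rules with consequent 'maximal': {R1, R2} → strengths 0.41, 0.52
Aggregate via t-conorm [max(a, b)]: 0.52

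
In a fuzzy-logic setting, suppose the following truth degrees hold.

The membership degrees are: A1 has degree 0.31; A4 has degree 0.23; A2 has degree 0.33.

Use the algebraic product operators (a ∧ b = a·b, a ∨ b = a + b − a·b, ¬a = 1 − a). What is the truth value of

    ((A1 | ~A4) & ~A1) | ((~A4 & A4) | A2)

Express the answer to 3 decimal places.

0.769

~A4 = 1 − 0.2300 = 0.7700
A1 | ~A4 = a + b − a·b on (0.3100, 0.7700) = 0.8413
~A1 = 1 − 0.3100 = 0.6900
(A1 | ~A4) & ~A1 = a·b on (0.8413, 0.6900) = 0.5805
~A4 = 1 − 0.2300 = 0.7700
~A4 & A4 = a·b on (0.7700, 0.2300) = 0.1771
(~A4 & A4) | A2 = a + b − a·b on (0.1771, 0.3300) = 0.4487
((A1 | ~A4) & ~A1) | ((~A4 & A4) | A2) = a + b − a·b on (0.5805, 0.4487) = 0.7687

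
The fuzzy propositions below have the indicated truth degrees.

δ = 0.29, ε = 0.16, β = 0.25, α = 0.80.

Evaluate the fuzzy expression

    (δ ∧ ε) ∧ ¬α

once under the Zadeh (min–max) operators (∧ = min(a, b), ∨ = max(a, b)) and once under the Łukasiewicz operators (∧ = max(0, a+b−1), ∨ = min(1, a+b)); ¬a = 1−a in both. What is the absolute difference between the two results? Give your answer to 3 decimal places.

0.160

Under Zadeh (min–max):
  δ ∧ ε = min(a, b) on (0.29, 0.16) = 0.16
  ¬α = 1 − 0.80 = 0.20
  (δ ∧ ε) ∧ ¬α = min(a, b) on (0.16, 0.20) = 0.16
  → value = 0.1600
Under Łukasiewicz:
  δ ∧ ε = max(0, a+b−1) on (0.29, 0.16) = 0.00
  ¬α = 1 − 0.80 = 0.20
  (δ ∧ ε) ∧ ¬α = max(0, a+b−1) on (0.00, 0.20) = 0.00
  → value = 0.0000
|0.1600 − 0.0000| = 0.160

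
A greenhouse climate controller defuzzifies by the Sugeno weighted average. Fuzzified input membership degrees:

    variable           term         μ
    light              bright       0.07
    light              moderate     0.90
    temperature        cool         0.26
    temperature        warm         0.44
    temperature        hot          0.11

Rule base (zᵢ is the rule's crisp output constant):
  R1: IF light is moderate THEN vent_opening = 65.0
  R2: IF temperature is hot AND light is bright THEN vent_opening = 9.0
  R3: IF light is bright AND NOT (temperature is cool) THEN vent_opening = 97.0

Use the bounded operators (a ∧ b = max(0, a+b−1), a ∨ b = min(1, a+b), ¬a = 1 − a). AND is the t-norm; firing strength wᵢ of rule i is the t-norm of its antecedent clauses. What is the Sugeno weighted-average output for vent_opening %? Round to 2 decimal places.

R1 (z=65.0): moderate=0.90 → w = 0.90
R2 (z=9.0): hot=0.11, bright=0.07; AND[max(0, a+b−1)] → w = 0.00
R3 (z=97.0): bright=0.07, ¬cool=1−0.26=0.74; AND[max(0, a+b−1)] → w = 0.00
Weighted average = (0.90·65.0 + 0.00·9.0 + 0.00·97.0) / (0.90 + 0.00 + 0.00)
  = 58.5000 / 0.9000 = 65.00

65.00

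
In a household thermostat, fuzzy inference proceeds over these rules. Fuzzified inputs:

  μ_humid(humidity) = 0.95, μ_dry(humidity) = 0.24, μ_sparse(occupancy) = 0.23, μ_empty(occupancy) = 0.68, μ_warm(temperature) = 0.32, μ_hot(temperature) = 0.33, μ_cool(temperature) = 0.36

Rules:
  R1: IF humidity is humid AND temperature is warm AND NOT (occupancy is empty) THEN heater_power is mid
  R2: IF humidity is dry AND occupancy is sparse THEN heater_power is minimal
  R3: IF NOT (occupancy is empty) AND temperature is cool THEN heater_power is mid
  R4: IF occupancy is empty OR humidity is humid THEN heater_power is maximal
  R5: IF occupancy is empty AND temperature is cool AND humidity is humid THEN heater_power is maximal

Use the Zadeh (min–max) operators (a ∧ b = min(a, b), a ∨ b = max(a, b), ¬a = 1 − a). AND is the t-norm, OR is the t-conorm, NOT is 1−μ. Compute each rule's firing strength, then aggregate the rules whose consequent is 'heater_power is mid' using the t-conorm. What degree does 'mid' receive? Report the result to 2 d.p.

R1: humid=0.95, warm=0.32, ¬empty=1−0.68=0.32; AND[min(a, b)] → w = 0.32
R2: dry=0.24, sparse=0.23; AND[min(a, b)] → w = 0.23
R3: ¬empty=1−0.68=0.32, cool=0.36; AND[min(a, b)] → w = 0.32
R4: empty=0.68, humid=0.95; OR[max(a, b)] → w = 0.95
R5: empty=0.68, cool=0.36, humid=0.95; AND[min(a, b)] → w = 0.36
Rules with consequent 'mid': {R1, R3} → strengths 0.32, 0.32
Aggregate via t-conorm [max(a, b)]: 0.32

0.32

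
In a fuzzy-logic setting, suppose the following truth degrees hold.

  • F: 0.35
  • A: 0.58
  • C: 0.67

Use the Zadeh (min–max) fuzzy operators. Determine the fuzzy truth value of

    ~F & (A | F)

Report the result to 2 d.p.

~F = 1 − 0.35 = 0.65
A | F = max(a, b) on (0.58, 0.35) = 0.58
~F & (A | F) = min(a, b) on (0.65, 0.58) = 0.58

0.58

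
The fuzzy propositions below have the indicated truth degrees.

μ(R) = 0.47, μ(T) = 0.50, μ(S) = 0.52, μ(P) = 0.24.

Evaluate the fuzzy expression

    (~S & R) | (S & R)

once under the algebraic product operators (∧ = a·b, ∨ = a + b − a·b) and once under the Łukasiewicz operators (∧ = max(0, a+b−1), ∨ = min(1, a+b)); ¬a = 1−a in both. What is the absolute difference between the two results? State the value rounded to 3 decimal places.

0.415

Under algebraic product:
  ~S = 1 − 0.5200 = 0.4800
  ~S & R = a·b on (0.4800, 0.4700) = 0.2256
  S & R = a·b on (0.5200, 0.4700) = 0.2444
  (~S & R) | (S & R) = a + b − a·b on (0.2256, 0.2444) = 0.4149
  → value = 0.4149
Under Łukasiewicz:
  ~S = 1 − 0.52 = 0.48
  ~S & R = max(0, a+b−1) on (0.48, 0.47) = 0.00
  S & R = max(0, a+b−1) on (0.52, 0.47) = 0.00
  (~S & R) | (S & R) = min(1, a+b) on (0.00, 0.00) = 0.00
  → value = 0.0000
|0.4149 − 0.0000| = 0.415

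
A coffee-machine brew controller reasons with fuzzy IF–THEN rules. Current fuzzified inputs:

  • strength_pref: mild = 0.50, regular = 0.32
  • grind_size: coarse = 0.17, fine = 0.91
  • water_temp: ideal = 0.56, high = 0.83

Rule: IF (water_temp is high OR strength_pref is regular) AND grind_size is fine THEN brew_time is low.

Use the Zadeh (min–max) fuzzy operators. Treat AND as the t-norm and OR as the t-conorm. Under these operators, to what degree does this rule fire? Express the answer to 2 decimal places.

firing strength: (high=0.83 OR regular=0.32) = 0.83; AND[min(a, b)] with fine=0.91 → w = 0.83

0.83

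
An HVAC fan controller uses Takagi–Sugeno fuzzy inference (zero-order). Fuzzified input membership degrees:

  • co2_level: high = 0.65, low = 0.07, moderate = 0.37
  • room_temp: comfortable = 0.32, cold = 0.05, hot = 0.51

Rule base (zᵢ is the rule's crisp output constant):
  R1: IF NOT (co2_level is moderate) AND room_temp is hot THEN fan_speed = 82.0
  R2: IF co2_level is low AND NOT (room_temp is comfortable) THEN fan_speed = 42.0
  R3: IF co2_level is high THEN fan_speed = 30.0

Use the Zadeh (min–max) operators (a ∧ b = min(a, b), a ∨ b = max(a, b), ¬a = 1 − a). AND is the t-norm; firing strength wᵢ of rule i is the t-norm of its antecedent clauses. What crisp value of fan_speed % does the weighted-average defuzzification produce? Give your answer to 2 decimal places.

52.24

R1 (z=82.0): ¬moderate=1−0.37=0.63, hot=0.51; AND[min(a, b)] → w = 0.51
R2 (z=42.0): low=0.07, ¬comfortable=1−0.32=0.68; AND[min(a, b)] → w = 0.07
R3 (z=30.0): high=0.65 → w = 0.65
Weighted average = (0.51·82.0 + 0.07·42.0 + 0.65·30.0) / (0.51 + 0.07 + 0.65)
  = 64.2600 / 1.2300 = 52.24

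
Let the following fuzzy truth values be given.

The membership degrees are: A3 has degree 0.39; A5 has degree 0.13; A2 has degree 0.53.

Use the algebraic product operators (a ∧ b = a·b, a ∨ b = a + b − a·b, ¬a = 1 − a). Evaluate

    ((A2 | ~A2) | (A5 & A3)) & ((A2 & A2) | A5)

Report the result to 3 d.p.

~A2 = 1 − 0.5300 = 0.4700
A2 | ~A2 = a + b − a·b on (0.5300, 0.4700) = 0.7509
A5 & A3 = a·b on (0.1300, 0.3900) = 0.0507
(A2 | ~A2) | (A5 & A3) = a + b − a·b on (0.7509, 0.0507) = 0.7635
A2 & A2 = a·b on (0.5300, 0.5300) = 0.2809
(A2 & A2) | A5 = a + b − a·b on (0.2809, 0.1300) = 0.3744
((A2 | ~A2) | (A5 & A3)) & ((A2 & A2) | A5) = a·b on (0.7635, 0.3744) = 0.2859

0.286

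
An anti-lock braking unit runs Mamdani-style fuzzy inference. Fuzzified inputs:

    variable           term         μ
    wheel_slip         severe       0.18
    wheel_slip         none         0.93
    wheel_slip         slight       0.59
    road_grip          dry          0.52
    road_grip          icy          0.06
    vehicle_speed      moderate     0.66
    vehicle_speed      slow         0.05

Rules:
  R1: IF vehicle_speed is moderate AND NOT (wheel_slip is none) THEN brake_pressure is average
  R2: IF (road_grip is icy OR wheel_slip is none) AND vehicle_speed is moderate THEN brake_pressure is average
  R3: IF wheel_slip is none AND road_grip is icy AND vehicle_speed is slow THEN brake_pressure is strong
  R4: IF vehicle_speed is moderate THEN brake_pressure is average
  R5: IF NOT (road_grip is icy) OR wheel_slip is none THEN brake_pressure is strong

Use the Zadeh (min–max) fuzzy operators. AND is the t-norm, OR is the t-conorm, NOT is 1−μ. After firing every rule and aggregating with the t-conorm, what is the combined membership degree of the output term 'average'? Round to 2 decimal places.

R1: moderate=0.66, ¬none=1−0.93=0.07; AND[min(a, b)] → w = 0.07
R2: (icy=0.06 OR none=0.93) = 0.93; AND[min(a, b)] with moderate=0.66 → w = 0.66
R3: none=0.93, icy=0.06, slow=0.05; AND[min(a, b)] → w = 0.05
R4: moderate=0.66 → w = 0.66
R5: ¬icy=1−0.06=0.94, none=0.93; OR[max(a, b)] → w = 0.94
Rules with consequent 'average': {R1, R2, R4} → strengths 0.07, 0.66, 0.66
Aggregate via t-conorm [max(a, b)]: 0.66

0.66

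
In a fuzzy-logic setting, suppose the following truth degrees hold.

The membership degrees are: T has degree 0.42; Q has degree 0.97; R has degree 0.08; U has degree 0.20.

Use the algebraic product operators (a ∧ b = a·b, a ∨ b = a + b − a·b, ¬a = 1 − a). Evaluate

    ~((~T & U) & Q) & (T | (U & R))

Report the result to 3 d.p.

~T = 1 − 0.4200 = 0.5800
~T & U = a·b on (0.5800, 0.2000) = 0.1160
(~T & U) & Q = a·b on (0.1160, 0.9700) = 0.1125
~((~T & U) & Q) = 1 − 0.1125 = 0.8875
U & R = a·b on (0.2000, 0.0800) = 0.0160
T | (U & R) = a + b − a·b on (0.4200, 0.0160) = 0.4293
~((~T & U) & Q) & (T | (U & R)) = a·b on (0.8875, 0.4293) = 0.3810

0.381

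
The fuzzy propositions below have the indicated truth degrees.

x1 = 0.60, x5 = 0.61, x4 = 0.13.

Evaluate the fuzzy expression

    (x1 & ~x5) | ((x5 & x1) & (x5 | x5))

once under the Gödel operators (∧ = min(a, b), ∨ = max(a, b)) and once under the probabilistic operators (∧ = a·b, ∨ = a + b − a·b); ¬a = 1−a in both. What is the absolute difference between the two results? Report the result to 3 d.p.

0.128

Under Gödel:
  ~x5 = 1 − 0.61 = 0.39
  x1 & ~x5 = min(a, b) on (0.60, 0.39) = 0.39
  x5 & x1 = min(a, b) on (0.61, 0.60) = 0.60
  x5 | x5 = max(a, b) on (0.61, 0.61) = 0.61
  (x5 & x1) & (x5 | x5) = min(a, b) on (0.60, 0.61) = 0.60
  (x1 & ~x5) | ((x5 & x1) & (x5 | x5)) = max(a, b) on (0.39, 0.60) = 0.60
  → value = 0.6000
Under probabilistic:
  ~x5 = 1 − 0.6100 = 0.3900
  x1 & ~x5 = a·b on (0.6000, 0.3900) = 0.2340
  x5 & x1 = a·b on (0.6100, 0.6000) = 0.3660
  x5 | x5 = a + b − a·b on (0.6100, 0.6100) = 0.8479
  (x5 & x1) & (x5 | x5) = a·b on (0.3660, 0.8479) = 0.3103
  (x1 & ~x5) | ((x5 & x1) & (x5 | x5)) = a + b − a·b on (0.2340, 0.3103) = 0.4717
  → value = 0.4717
|0.6000 − 0.4717| = 0.128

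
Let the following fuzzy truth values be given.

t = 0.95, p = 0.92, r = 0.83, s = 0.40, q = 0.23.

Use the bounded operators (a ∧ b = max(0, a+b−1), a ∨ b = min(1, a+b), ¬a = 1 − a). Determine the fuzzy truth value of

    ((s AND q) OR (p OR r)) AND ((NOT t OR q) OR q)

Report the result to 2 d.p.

0.51

s AND q = max(0, a+b−1) on (0.40, 0.23) = 0.00
p OR r = min(1, a+b) on (0.92, 0.83) = 1.00
(s AND q) OR (p OR r) = min(1, a+b) on (0.00, 1.00) = 1.00
NOT t = 1 − 0.95 = 0.05
NOT t OR q = min(1, a+b) on (0.05, 0.23) = 0.28
(NOT t OR q) OR q = min(1, a+b) on (0.28, 0.23) = 0.51
((s AND q) OR (p OR r)) AND ((NOT t OR q) OR q) = max(0, a+b−1) on (1.00, 0.51) = 0.51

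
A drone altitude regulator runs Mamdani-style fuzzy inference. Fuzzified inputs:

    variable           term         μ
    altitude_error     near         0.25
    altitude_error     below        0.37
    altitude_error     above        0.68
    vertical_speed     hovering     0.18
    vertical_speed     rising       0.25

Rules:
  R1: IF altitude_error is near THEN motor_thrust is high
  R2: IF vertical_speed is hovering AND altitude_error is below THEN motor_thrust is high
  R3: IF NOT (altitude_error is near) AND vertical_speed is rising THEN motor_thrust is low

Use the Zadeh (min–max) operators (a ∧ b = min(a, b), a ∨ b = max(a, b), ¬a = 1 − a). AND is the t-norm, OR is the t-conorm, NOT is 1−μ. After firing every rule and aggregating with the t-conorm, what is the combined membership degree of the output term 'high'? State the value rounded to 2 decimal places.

R1: near=0.25 → w = 0.25
R2: hovering=0.18, below=0.37; AND[min(a, b)] → w = 0.18
R3: ¬near=1−0.25=0.75, rising=0.25; AND[min(a, b)] → w = 0.25
Rules with consequent 'high': {R1, R2} → strengths 0.25, 0.18
Aggregate via t-conorm [max(a, b)]: 0.25

0.25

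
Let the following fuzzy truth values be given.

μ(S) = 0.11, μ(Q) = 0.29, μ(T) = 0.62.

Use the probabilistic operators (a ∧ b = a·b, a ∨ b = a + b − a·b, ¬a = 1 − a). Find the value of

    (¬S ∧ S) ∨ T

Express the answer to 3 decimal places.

0.657

¬S = 1 − 0.1100 = 0.8900
¬S ∧ S = a·b on (0.8900, 0.1100) = 0.0979
(¬S ∧ S) ∨ T = a + b − a·b on (0.0979, 0.6200) = 0.6572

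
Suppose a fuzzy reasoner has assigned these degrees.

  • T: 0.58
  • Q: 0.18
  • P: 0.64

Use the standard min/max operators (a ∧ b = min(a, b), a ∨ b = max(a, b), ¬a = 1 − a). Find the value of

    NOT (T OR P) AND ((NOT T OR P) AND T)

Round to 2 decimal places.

0.36

T OR P = max(a, b) on (0.58, 0.64) = 0.64
NOT (T OR P) = 1 − 0.64 = 0.36
NOT T = 1 − 0.58 = 0.42
NOT T OR P = max(a, b) on (0.42, 0.64) = 0.64
(NOT T OR P) AND T = min(a, b) on (0.64, 0.58) = 0.58
NOT (T OR P) AND ((NOT T OR P) AND T) = min(a, b) on (0.36, 0.58) = 0.36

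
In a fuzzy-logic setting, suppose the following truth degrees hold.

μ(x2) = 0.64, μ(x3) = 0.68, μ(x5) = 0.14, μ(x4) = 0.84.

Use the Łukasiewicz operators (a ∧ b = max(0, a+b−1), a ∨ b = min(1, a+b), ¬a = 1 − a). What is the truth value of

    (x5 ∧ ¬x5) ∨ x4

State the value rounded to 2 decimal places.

0.84

¬x5 = 1 − 0.14 = 0.86
x5 ∧ ¬x5 = max(0, a+b−1) on (0.14, 0.86) = 0.00
(x5 ∧ ¬x5) ∨ x4 = min(1, a+b) on (0.00, 0.84) = 0.84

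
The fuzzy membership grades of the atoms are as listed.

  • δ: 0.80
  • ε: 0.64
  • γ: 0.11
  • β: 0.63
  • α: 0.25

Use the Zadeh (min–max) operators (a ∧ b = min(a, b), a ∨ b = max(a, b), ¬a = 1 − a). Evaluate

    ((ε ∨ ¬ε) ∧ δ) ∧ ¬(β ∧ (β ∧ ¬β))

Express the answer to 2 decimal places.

0.63

¬ε = 1 − 0.64 = 0.36
ε ∨ ¬ε = max(a, b) on (0.64, 0.36) = 0.64
(ε ∨ ¬ε) ∧ δ = min(a, b) on (0.64, 0.80) = 0.64
¬β = 1 − 0.63 = 0.37
β ∧ ¬β = min(a, b) on (0.63, 0.37) = 0.37
β ∧ (β ∧ ¬β) = min(a, b) on (0.63, 0.37) = 0.37
¬(β ∧ (β ∧ ¬β)) = 1 − 0.37 = 0.63
((ε ∨ ¬ε) ∧ δ) ∧ ¬(β ∧ (β ∧ ¬β)) = min(a, b) on (0.64, 0.63) = 0.63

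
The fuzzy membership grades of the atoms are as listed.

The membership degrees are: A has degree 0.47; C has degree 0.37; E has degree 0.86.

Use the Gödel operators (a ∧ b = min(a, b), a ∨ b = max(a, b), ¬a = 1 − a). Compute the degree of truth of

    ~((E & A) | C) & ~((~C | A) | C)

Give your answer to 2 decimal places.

E & A = min(a, b) on (0.86, 0.47) = 0.47
(E & A) | C = max(a, b) on (0.47, 0.37) = 0.47
~((E & A) | C) = 1 − 0.47 = 0.53
~C = 1 − 0.37 = 0.63
~C | A = max(a, b) on (0.63, 0.47) = 0.63
(~C | A) | C = max(a, b) on (0.63, 0.37) = 0.63
~((~C | A) | C) = 1 − 0.63 = 0.37
~((E & A) | C) & ~((~C | A) | C) = min(a, b) on (0.53, 0.37) = 0.37

0.37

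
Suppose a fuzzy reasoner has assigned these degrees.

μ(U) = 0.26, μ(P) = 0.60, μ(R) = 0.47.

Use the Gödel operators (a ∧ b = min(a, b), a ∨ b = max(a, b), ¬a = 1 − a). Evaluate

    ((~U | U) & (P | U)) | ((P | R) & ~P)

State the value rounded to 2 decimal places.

0.60

~U = 1 − 0.26 = 0.74
~U | U = max(a, b) on (0.74, 0.26) = 0.74
P | U = max(a, b) on (0.60, 0.26) = 0.60
(~U | U) & (P | U) = min(a, b) on (0.74, 0.60) = 0.60
P | R = max(a, b) on (0.60, 0.47) = 0.60
~P = 1 − 0.60 = 0.40
(P | R) & ~P = min(a, b) on (0.60, 0.40) = 0.40
((~U | U) & (P | U)) | ((P | R) & ~P) = max(a, b) on (0.60, 0.40) = 0.60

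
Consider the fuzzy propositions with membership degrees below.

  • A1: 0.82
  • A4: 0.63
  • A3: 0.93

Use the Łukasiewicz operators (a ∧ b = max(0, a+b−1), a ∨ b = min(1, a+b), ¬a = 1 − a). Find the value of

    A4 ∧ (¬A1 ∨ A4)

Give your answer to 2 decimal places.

0.44

¬A1 = 1 − 0.82 = 0.18
¬A1 ∨ A4 = min(1, a+b) on (0.18, 0.63) = 0.81
A4 ∧ (¬A1 ∨ A4) = max(0, a+b−1) on (0.63, 0.81) = 0.44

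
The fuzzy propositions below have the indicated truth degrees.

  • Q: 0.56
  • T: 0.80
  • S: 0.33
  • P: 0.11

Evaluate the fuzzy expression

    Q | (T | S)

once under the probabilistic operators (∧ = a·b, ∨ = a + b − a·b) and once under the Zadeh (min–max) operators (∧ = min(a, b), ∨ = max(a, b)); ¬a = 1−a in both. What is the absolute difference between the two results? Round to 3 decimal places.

0.141

Under probabilistic:
  T | S = a + b − a·b on (0.8000, 0.3300) = 0.8660
  Q | (T | S) = a + b − a·b on (0.5600, 0.8660) = 0.9410
  → value = 0.9410
Under Zadeh (min–max):
  T | S = max(a, b) on (0.80, 0.33) = 0.80
  Q | (T | S) = max(a, b) on (0.56, 0.80) = 0.80
  → value = 0.8000
|0.9410 − 0.8000| = 0.141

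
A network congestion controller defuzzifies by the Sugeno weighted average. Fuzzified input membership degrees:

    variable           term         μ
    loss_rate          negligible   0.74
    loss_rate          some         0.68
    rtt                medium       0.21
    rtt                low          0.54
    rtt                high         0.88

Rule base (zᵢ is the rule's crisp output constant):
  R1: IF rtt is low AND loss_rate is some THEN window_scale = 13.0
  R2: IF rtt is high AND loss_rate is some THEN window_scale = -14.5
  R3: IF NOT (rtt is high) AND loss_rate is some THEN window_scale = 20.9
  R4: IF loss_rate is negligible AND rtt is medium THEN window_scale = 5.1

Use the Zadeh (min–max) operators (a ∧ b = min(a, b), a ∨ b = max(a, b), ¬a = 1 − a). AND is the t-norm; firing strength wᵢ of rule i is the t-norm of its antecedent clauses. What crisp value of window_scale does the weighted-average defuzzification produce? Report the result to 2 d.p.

0.48

R1 (z=13.0): low=0.54, some=0.68; AND[min(a, b)] → w = 0.54
R2 (z=-14.5): high=0.88, some=0.68; AND[min(a, b)] → w = 0.68
R3 (z=20.9): ¬high=1−0.88=0.12, some=0.68; AND[min(a, b)] → w = 0.12
R4 (z=5.1): negligible=0.74, medium=0.21; AND[min(a, b)] → w = 0.21
Weighted average = (0.54·13.0 + 0.68·-14.5 + 0.12·20.9 + 0.21·5.1) / (0.54 + 0.68 + 0.12 + 0.21)
  = 0.7390 / 1.5500 = 0.48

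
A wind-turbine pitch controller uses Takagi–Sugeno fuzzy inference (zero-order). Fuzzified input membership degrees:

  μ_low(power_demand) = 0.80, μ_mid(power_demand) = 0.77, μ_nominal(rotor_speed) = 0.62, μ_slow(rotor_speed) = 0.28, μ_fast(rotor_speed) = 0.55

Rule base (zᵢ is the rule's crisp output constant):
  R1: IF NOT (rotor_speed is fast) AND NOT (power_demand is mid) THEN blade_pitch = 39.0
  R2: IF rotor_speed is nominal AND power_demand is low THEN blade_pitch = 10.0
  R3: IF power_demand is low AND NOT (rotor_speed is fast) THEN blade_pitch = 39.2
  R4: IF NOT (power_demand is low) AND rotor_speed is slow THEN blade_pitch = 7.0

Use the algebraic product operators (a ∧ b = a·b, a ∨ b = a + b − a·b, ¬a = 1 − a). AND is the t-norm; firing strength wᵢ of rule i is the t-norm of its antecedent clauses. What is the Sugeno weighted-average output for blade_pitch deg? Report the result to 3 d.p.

23.142

R1 (z=39.0): ¬fast=1−0.55=0.45, ¬mid=1−0.77=0.23; AND[a·b] → w = 0.1035
R2 (z=10.0): nominal=0.62, low=0.80; AND[a·b] → w = 0.4960
R3 (z=39.2): low=0.80, ¬fast=1−0.55=0.45; AND[a·b] → w = 0.3600
R4 (z=7.0): ¬low=1−0.80=0.20, slow=0.28; AND[a·b] → w = 0.0560
Weighted average = (0.1035·39.0 + 0.4960·10.0 + 0.3600·39.2 + 0.0560·7.0) / (0.1035 + 0.4960 + 0.3600 + 0.0560)
  = 23.5005 / 1.0155 = 23.142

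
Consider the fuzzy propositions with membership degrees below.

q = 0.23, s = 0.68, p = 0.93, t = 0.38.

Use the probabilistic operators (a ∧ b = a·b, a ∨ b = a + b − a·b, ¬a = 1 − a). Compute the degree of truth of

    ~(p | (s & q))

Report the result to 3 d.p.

s & q = a·b on (0.6800, 0.2300) = 0.1564
p | (s & q) = a + b − a·b on (0.9300, 0.1564) = 0.9409
~(p | (s & q)) = 1 − 0.9409 = 0.0591

0.059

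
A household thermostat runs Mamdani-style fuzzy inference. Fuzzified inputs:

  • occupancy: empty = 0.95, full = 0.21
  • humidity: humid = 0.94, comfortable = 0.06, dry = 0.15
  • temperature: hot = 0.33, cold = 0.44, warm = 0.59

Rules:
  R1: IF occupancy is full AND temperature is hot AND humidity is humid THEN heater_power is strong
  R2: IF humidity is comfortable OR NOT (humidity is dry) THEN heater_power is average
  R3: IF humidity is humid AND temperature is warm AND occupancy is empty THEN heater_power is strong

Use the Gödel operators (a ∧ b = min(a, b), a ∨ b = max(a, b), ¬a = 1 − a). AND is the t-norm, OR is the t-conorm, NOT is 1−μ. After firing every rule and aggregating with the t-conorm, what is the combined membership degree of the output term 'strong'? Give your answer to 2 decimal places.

R1: full=0.21, hot=0.33, humid=0.94; AND[min(a, b)] → w = 0.21
R2: comfortable=0.06, ¬dry=1−0.15=0.85; OR[max(a, b)] → w = 0.85
R3: humid=0.94, warm=0.59, empty=0.95; AND[min(a, b)] → w = 0.59
Rules with consequent 'strong': {R1, R3} → strengths 0.21, 0.59
Aggregate via t-conorm [max(a, b)]: 0.59

0.59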